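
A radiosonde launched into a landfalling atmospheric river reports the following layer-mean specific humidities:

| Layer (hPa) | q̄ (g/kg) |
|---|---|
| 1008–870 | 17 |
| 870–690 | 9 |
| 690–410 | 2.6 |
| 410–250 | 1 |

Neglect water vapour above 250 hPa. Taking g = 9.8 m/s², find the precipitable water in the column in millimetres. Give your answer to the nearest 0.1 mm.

Precipitable water is the column-integrated vapour mass per unit area: PW = (1/g) Σ q̄ Δp, with q in kg/kg and Δp in Pa (1 kg/m² of water = 1 mm).
Layer 1008–870 hPa: Δp = 138 hPa = 13800 Pa, q̄ = 0.017 kg/kg → 0.017 × 13800 / 9.8 = 23.94 mm
Layer 870–690 hPa: Δp = 180 hPa = 18000 Pa, q̄ = 0.009 kg/kg → 0.009 × 18000 / 9.8 = 16.53 mm
Layer 690–410 hPa: Δp = 280 hPa = 28000 Pa, q̄ = 0.0026 kg/kg → 0.0026 × 28000 / 9.8 = 7.43 mm
Layer 410–250 hPa: Δp = 160 hPa = 16000 Pa, q̄ = 0.001 kg/kg → 0.001 × 16000 / 9.8 = 1.63 mm
PW = 23.94 + 16.53 + 7.43 + 1.63 = 49.53 ≈ 49.5 mm.

PW ≈ 49.5 mm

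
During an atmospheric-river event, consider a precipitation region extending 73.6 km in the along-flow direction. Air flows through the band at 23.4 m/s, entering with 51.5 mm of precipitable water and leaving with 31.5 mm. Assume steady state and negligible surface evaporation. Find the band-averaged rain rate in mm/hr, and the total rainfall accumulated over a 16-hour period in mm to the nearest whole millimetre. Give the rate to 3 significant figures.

R ≈ 22.9 mm/hr; total ≈ 366 mm

Column moisture flux per unit crosswind length is F = V × PW.
Inflow: F_in = 23.4 × 51.5 = 1205.1 mm·m/s
Outflow: F_out = 23.4 × 31.5 = 737.1 mm·m/s
Steady-state rate R = (F_in − F_out)/L = (1205.1 − 737.1) / 73600 m = 6.359e-03 mm/s.
R = 6.359e-03 × 3600 = 22.9 mm/hr.
Over 16 h: total = 22.9 × 16 = 366.4 ≈ 366 mm.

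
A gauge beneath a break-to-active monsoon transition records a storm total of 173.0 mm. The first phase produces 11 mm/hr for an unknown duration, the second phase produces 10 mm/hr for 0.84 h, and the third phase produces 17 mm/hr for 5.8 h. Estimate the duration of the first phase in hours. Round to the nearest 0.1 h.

duration ≈ 6.0 h

Known phases: 10 × 0.84 + 17 × 5.8 = 8.4 + 98.6 = 107 mm.
Remaining depth = 173.0 − 107 = 66 mm.
Duration = 66 / 11 = 6.0 h.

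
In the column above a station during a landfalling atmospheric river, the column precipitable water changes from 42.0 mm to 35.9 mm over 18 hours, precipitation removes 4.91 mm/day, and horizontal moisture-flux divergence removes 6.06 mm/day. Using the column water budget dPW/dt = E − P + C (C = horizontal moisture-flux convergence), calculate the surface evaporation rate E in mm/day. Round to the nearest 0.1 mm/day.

dPW/dt = (35.9 − 42.0) mm / (18/24 day) = -8.133 mm/day.
E = dPW/dt + P − C = (-8.133) + 4.91 − (-6.06) = 2.8 mm/day.

E ≈ 2.8 mm/day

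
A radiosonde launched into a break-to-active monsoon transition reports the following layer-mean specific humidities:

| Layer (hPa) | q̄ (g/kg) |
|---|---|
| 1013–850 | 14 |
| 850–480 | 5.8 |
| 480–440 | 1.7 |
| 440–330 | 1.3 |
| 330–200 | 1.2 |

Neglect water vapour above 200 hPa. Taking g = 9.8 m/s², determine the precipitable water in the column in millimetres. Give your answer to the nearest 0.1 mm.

Precipitable water is the column-integrated vapour mass per unit area: PW = (1/g) Σ q̄ Δp, with q in kg/kg and Δp in Pa (1 kg/m² of water = 1 mm).
Layer 1013–850 hPa: Δp = 163 hPa = 16300 Pa, q̄ = 0.014 kg/kg → 0.014 × 16300 / 9.8 = 23.29 mm
Layer 850–480 hPa: Δp = 370 hPa = 37000 Pa, q̄ = 0.0058 kg/kg → 0.0058 × 37000 / 9.8 = 21.90 mm
Layer 480–440 hPa: Δp = 40 hPa = 4000 Pa, q̄ = 0.0017 kg/kg → 0.0017 × 4000 / 9.8 = 0.69 mm
Layer 440–330 hPa: Δp = 110 hPa = 11000 Pa, q̄ = 0.0013 kg/kg → 0.0013 × 11000 / 9.8 = 1.46 mm
Layer 330–200 hPa: Δp = 130 hPa = 13000 Pa, q̄ = 0.0012 kg/kg → 0.0012 × 13000 / 9.8 = 1.59 mm
PW = 23.29 + 21.90 + 0.69 + 1.46 + 1.59 = 48.93 ≈ 48.9 mm.

PW ≈ 48.9 mm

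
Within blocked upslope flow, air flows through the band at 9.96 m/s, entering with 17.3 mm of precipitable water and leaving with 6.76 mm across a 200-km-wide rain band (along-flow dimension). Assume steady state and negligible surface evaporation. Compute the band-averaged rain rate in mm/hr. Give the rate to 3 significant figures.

Column moisture flux per unit crosswind length is F = V × PW.
Inflow: F_in = 9.96 × 17.3 = 172.308 mm·m/s
Outflow: F_out = 9.96 × 6.76 = 67.3296 mm·m/s
Steady-state rate R = (F_in − F_out)/L = (172.308 − 67.3296) / 200000 m = 5.249e-04 mm/s.
R = 5.249e-04 × 3600 = 1.89 mm/hr.

R ≈ 1.89 mm/hr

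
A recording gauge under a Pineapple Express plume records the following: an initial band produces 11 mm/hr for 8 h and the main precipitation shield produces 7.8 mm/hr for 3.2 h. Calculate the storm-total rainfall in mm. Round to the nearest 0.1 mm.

Total = Σ Rᵢ Δtᵢ = 11 × 8 + 7.8 × 3.2
      = 88 + 24.96 = 113.0 mm.

total ≈ 113.0 mm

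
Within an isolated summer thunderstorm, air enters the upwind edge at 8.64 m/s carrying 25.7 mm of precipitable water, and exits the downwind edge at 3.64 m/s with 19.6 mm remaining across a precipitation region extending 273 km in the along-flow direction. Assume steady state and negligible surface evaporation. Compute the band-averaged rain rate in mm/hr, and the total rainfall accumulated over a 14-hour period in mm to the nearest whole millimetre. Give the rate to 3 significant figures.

R ≈ 1.99 mm/hr; total ≈ 28 mm

Column moisture flux per unit crosswind length is F = V × PW.
Inflow: F_in = 8.64 × 25.7 = 222.048 mm·m/s
Outflow: F_out = 3.64 × 19.6 = 71.344 mm·m/s
Steady-state rate R = (F_in − F_out)/L = (222.048 − 71.344) / 273000 m = 5.520e-04 mm/s.
R = 5.520e-04 × 3600 = 1.99 mm/hr.
Over 14 h: total = 1.99 × 14 = 27.86 ≈ 28 mm.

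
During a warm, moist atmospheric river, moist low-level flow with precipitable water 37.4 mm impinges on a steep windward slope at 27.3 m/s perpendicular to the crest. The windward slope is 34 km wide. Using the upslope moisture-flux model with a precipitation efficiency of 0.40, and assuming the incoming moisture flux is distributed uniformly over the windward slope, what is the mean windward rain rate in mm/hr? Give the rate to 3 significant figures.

Incoming column moisture flux per unit ridge length: F = V × PW = 27.3 × 37.4 = 1021.02 mm·m/s.
Spread over the 34 km slope with efficiency ε = 0.40: R = ε·F/W = 0.40 × 1021.02 / 34000 m = 1.201e-02 mm/s.
R = 1.201e-02 × 3600 = 43.2 mm/hr.

R ≈ 43.2 mm/hr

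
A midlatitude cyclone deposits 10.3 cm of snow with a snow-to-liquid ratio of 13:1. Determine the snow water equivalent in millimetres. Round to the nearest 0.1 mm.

SWE = snow depth / ratio = 10.3 cm / 13 = 0.792 cm = 7.9 mm.

SWE ≈ 7.9 mm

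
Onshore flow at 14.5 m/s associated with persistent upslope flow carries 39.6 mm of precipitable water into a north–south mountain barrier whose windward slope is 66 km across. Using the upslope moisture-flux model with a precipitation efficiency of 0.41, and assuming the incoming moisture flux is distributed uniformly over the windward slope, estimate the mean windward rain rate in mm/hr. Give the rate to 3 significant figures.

Incoming column moisture flux per unit ridge length: F = V × PW = 14.5 × 39.6 = 574.2 mm·m/s.
Spread over the 66 km slope with efficiency ε = 0.41: R = ε·F/W = 0.41 × 574.2 / 66000 m = 3.567e-03 mm/s.
R = 3.567e-03 × 3600 = 12.8 mm/hr.

R ≈ 12.8 mm/hr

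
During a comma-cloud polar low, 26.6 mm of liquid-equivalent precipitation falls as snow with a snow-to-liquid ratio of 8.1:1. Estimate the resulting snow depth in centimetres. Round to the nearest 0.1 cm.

Snow depth = liquid × ratio = 26.6 mm × 8.1 = 215.46 mm = 21.5 cm.

snow depth ≈ 21.5 cm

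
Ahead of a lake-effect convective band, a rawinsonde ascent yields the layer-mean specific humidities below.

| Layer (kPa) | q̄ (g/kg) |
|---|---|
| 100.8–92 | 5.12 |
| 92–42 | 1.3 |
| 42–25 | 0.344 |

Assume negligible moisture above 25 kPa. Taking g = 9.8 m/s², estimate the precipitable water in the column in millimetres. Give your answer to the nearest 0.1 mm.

PW ≈ 11.8 mm

Precipitable water is the column-integrated vapour mass per unit area: PW = (1/g) Σ q̄ Δp, with q in kg/kg and Δp in Pa (1 kg/m² of water = 1 mm).
Layer 100.8–92 kPa: Δp = 88 hPa = 8800 Pa, q̄ = 0.00512 kg/kg → 0.00512 × 8800 / 9.8 = 4.60 mm
Layer 92–42 kPa: Δp = 500 hPa = 50000 Pa, q̄ = 0.0013 kg/kg → 0.0013 × 50000 / 9.8 = 6.63 mm
Layer 42–25 kPa: Δp = 170 hPa = 17000 Pa, q̄ = 0.000344 kg/kg → 0.000344 × 17000 / 9.8 = 0.60 mm
PW = 4.60 + 6.63 + 0.60 = 11.83 ≈ 11.8 mm.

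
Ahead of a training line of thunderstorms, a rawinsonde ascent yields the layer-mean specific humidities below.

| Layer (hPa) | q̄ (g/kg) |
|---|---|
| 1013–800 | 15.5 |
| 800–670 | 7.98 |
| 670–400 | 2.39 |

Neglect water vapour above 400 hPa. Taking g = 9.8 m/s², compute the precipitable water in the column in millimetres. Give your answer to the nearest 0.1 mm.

Precipitable water is the column-integrated vapour mass per unit area: PW = (1/g) Σ q̄ Δp, with q in kg/kg and Δp in Pa (1 kg/m² of water = 1 mm).
Layer 1013–800 hPa: Δp = 213 hPa = 21300 Pa, q̄ = 0.0155 kg/kg → 0.0155 × 21300 / 9.8 = 33.69 mm
Layer 800–670 hPa: Δp = 130 hPa = 13000 Pa, q̄ = 0.00798 kg/kg → 0.00798 × 13000 / 9.8 = 10.59 mm
Layer 670–400 hPa: Δp = 270 hPa = 27000 Pa, q̄ = 0.00239 kg/kg → 0.00239 × 27000 / 9.8 = 6.58 mm
PW = 33.69 + 10.59 + 6.58 = 50.86 ≈ 50.9 mm.

PW ≈ 50.9 mm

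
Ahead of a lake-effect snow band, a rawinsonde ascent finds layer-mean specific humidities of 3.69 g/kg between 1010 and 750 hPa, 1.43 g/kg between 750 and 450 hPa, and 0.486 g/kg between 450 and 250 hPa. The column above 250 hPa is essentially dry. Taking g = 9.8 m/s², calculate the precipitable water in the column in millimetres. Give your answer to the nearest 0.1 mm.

PW ≈ 15.2 mm

Precipitable water is the column-integrated vapour mass per unit area: PW = (1/g) Σ q̄ Δp, with q in kg/kg and Δp in Pa (1 kg/m² of water = 1 mm).
Layer 1010–750 hPa: Δp = 260 hPa = 26000 Pa, q̄ = 0.00369 kg/kg → 0.00369 × 26000 / 9.8 = 9.79 mm
Layer 750–450 hPa: Δp = 300 hPa = 30000 Pa, q̄ = 0.00143 kg/kg → 0.00143 × 30000 / 9.8 = 4.38 mm
Layer 450–250 hPa: Δp = 200 hPa = 20000 Pa, q̄ = 0.000486 kg/kg → 0.000486 × 20000 / 9.8 = 0.99 mm
PW = 9.79 + 4.38 + 0.99 = 15.16 ≈ 15.2 mm.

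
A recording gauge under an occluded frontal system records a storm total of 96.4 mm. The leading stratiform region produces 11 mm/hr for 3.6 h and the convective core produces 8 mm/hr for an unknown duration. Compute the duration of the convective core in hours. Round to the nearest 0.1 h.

Known phases: 11 × 3.6 = 39.6 mm.
Remaining depth = 96.4 − 39.6 = 56.8 mm.
Duration = 56.8 / 8 = 7.1 h.

duration ≈ 7.1 h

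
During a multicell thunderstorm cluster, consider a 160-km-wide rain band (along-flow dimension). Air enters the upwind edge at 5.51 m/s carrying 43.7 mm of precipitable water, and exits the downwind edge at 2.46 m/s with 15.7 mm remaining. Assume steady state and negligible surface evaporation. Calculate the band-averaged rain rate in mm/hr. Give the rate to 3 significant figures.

Column moisture flux per unit crosswind length is F = V × PW.
Inflow: F_in = 5.51 × 43.7 = 240.787 mm·m/s
Outflow: F_out = 2.46 × 15.7 = 38.622 mm·m/s
Steady-state rate R = (F_in − F_out)/L = (240.787 − 38.622) / 160000 m = 1.264e-03 mm/s.
R = 1.264e-03 × 3600 = 4.55 mm/hr.

R ≈ 4.55 mm/hr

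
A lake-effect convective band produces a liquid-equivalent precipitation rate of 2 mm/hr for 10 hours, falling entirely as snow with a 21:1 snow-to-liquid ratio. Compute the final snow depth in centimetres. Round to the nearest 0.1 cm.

Liquid-equivalent depth = 2 × 10 = 20 mm.
Snow depth = 20 mm × 21 = 420 mm = 42.0 cm.

snow depth ≈ 42.0 cm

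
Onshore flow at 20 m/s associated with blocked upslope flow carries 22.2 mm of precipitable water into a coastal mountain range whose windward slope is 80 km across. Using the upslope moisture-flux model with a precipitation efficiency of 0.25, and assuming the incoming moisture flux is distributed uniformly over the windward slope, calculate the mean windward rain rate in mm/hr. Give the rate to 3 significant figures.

Incoming column moisture flux per unit ridge length: F = V × PW = 20 × 22.2 = 444 mm·m/s.
Spread over the 80 km slope with efficiency ε = 0.25: R = ε·F/W = 0.25 × 444 / 80000 m = 1.388e-03 mm/s.
R = 1.388e-03 × 3600 = 5.00 mm/hr.

R ≈ 5.00 mm/hr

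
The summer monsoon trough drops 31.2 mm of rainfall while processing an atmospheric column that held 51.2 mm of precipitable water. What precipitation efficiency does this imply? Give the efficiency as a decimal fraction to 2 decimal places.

ε = rainfall / PW = 31.2 / 51.2 = 0.61.

ε ≈ 0.61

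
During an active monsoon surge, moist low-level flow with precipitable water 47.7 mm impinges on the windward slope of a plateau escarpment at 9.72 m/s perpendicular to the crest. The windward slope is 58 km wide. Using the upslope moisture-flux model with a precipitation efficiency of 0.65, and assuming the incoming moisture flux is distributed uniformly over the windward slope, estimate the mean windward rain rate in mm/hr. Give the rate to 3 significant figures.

R ≈ 18.7 mm/hr

Incoming column moisture flux per unit ridge length: F = V × PW = 9.72 × 47.7 = 463.644 mm·m/s.
Spread over the 58 km slope with efficiency ε = 0.65: R = ε·F/W = 0.65 × 463.644 / 58000 m = 5.196e-03 mm/s.
R = 5.196e-03 × 3600 = 18.7 mm/hr.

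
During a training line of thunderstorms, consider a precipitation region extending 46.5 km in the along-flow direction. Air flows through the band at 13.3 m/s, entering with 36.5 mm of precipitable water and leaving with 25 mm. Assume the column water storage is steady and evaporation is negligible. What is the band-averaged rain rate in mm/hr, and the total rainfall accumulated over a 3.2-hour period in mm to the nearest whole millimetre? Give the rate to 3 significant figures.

R ≈ 11.8 mm/hr; total ≈ 38 mm

Column moisture flux per unit crosswind length is F = V × PW.
Inflow: F_in = 13.3 × 36.5 = 485.45 mm·m/s
Outflow: F_out = 13.3 × 25 = 332.5 mm·m/s
Steady-state rate R = (F_in − F_out)/L = (485.45 − 332.5) / 46500 m = 3.289e-03 mm/s.
R = 3.289e-03 × 3600 = 11.8 mm/hr.
Over 3.2 h: total = 11.8 × 3.2 = 37.76 ≈ 38 mm.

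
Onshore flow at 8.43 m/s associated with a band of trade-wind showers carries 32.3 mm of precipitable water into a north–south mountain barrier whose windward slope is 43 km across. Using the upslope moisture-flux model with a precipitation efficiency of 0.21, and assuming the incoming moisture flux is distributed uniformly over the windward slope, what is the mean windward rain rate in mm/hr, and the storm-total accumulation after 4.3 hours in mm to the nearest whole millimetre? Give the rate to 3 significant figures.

Incoming column moisture flux per unit ridge length: F = V × PW = 8.43 × 32.3 = 272.289 mm·m/s.
Spread over the 43 km slope with efficiency ε = 0.21: R = ε·F/W = 0.21 × 272.289 / 43000 m = 1.330e-03 mm/s.
R = 1.330e-03 × 3600 = 4.79 mm/hr.
Over 4.3 h: total = 4.79 × 4.3 = 20.597 ≈ 21 mm.

R ≈ 4.79 mm/hr; total ≈ 21 mm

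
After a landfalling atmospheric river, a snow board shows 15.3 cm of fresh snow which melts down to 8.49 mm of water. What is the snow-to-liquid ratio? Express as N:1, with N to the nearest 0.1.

Ratio = snow depth / SWE = 153 mm / 8.49 mm = 18.0, i.e. 18.0:1.

ratio ≈ 18.0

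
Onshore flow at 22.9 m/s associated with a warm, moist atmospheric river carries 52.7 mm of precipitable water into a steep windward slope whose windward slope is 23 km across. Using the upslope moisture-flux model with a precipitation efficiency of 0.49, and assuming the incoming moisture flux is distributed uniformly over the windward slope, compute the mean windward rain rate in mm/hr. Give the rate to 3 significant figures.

R ≈ 92.6 mm/hr

Incoming column moisture flux per unit ridge length: F = V × PW = 22.9 × 52.7 = 1206.83 mm·m/s.
Spread over the 23 km slope with efficiency ε = 0.49: R = ε·F/W = 0.49 × 1206.83 / 23000 m = 2.571e-02 mm/s.
R = 2.571e-02 × 3600 = 92.6 mm/hr.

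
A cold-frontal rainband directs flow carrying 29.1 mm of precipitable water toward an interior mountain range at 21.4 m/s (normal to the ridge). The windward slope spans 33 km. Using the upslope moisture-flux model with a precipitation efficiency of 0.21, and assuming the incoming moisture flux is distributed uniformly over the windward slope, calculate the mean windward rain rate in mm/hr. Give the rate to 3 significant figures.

R ≈ 14.3 mm/hr

Incoming column moisture flux per unit ridge length: F = V × PW = 21.4 × 29.1 = 622.74 mm·m/s.
Spread over the 33 km slope with efficiency ε = 0.21: R = ε·F/W = 0.21 × 622.74 / 33000 m = 3.963e-03 mm/s.
R = 3.963e-03 × 3600 = 14.3 mm/hr.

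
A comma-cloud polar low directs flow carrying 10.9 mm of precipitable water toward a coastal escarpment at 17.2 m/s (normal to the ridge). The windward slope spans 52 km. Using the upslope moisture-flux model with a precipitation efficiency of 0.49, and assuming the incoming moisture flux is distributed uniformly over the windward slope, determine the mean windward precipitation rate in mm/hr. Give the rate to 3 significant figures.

Incoming column moisture flux per unit ridge length: F = V × PW = 17.2 × 10.9 = 187.48 mm·m/s.
Spread over the 52 km slope with efficiency ε = 0.49: R = ε·F/W = 0.49 × 187.48 / 52000 m = 1.767e-03 mm/s.
R = 1.767e-03 × 3600 = 6.36 mm/hr.

R ≈ 6.36 mm/hr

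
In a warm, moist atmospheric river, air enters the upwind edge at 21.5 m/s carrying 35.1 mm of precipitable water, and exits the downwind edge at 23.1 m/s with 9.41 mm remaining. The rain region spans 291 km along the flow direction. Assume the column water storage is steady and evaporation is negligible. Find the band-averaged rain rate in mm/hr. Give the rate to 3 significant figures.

R ≈ 6.65 mm/hr

Column moisture flux per unit crosswind length is F = V × PW.
Inflow: F_in = 21.5 × 35.1 = 754.65 mm·m/s
Outflow: F_out = 23.1 × 9.41 = 217.371 mm·m/s
Steady-state rate R = (F_in − F_out)/L = (754.65 − 217.371) / 291000 m = 1.846e-03 mm/s.
R = 1.846e-03 × 3600 = 6.65 mm/hr.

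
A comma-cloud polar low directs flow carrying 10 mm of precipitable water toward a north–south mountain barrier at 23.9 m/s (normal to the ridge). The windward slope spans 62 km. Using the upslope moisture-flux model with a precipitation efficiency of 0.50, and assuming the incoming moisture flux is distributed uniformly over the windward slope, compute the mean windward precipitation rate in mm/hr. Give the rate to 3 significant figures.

R ≈ 6.94 mm/hr

Incoming column moisture flux per unit ridge length: F = V × PW = 23.9 × 10 = 239 mm·m/s.
Spread over the 62 km slope with efficiency ε = 0.50: R = ε·F/W = 0.50 × 239 / 62000 m = 1.927e-03 mm/s.
R = 1.927e-03 × 3600 = 6.94 mm/hr.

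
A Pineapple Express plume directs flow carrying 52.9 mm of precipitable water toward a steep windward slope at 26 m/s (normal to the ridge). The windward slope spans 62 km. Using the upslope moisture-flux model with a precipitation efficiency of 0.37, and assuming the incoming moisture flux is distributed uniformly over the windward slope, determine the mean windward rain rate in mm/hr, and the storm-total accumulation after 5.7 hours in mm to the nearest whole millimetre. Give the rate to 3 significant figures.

R ≈ 29.5 mm/hr; total ≈ 168 mm

Incoming column moisture flux per unit ridge length: F = V × PW = 26 × 52.9 = 1375.4 mm·m/s.
Spread over the 62 km slope with efficiency ε = 0.37: R = ε·F/W = 0.37 × 1375.4 / 62000 m = 8.208e-03 mm/s.
R = 8.208e-03 × 3600 = 29.5 mm/hr.
Over 5.7 h: total = 29.5 × 5.7 = 168.15 ≈ 168 mm.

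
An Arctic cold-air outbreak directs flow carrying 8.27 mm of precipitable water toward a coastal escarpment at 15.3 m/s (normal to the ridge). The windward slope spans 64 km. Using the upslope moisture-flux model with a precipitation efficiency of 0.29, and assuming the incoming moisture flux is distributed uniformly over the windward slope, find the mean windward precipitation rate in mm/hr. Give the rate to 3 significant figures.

R ≈ 2.06 mm/hr

Incoming column moisture flux per unit ridge length: F = V × PW = 15.3 × 8.27 = 126.531 mm·m/s.
Spread over the 64 km slope with efficiency ε = 0.29: R = ε·F/W = 0.29 × 126.531 / 64000 m = 5.733e-04 mm/s.
R = 5.733e-04 × 3600 = 2.06 mm/hr.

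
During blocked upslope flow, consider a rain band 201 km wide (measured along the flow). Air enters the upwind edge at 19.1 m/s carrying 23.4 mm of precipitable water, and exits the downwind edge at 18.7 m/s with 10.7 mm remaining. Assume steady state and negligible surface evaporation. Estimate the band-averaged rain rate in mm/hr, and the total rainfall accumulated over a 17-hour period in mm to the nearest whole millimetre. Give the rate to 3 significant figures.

Column moisture flux per unit crosswind length is F = V × PW.
Inflow: F_in = 19.1 × 23.4 = 446.94 mm·m/s
Outflow: F_out = 18.7 × 10.7 = 200.09 mm·m/s
Steady-state rate R = (F_in − F_out)/L = (446.94 − 200.09) / 201000 m = 1.228e-03 mm/s.
R = 1.228e-03 × 3600 = 4.42 mm/hr.
Over 17 h: total = 4.42 × 17 = 75.14 ≈ 75 mm.

R ≈ 4.42 mm/hr; total ≈ 75 mm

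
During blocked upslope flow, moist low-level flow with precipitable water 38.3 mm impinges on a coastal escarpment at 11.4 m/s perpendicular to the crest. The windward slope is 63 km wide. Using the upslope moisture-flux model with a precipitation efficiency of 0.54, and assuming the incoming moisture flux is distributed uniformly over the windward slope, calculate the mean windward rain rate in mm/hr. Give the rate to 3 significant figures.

Incoming column moisture flux per unit ridge length: F = V × PW = 11.4 × 38.3 = 436.62 mm·m/s.
Spread over the 63 km slope with efficiency ε = 0.54: R = ε·F/W = 0.54 × 436.62 / 63000 m = 3.742e-03 mm/s.
R = 3.742e-03 × 3600 = 13.5 mm/hr.

R ≈ 13.5 mm/hr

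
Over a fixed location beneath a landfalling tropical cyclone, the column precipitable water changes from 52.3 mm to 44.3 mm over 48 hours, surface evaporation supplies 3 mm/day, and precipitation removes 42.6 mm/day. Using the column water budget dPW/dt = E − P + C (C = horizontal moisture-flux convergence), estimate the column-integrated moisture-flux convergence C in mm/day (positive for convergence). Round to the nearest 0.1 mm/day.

dPW/dt = (44.3 − 52.3) mm / (48/24 day) = -4.000 mm/day.
C = dPW/dt − E + P = (-4.000) − 3 + 42.6 = 35.6 mm/day.

C ≈ 35.6 mm/day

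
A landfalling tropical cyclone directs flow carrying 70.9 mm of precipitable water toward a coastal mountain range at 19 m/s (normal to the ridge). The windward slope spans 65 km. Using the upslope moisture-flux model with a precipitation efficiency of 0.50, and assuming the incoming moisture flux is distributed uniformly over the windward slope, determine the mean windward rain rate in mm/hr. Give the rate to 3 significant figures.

R ≈ 37.3 mm/hr

Incoming column moisture flux per unit ridge length: F = V × PW = 19 × 70.9 = 1347.1 mm·m/s.
Spread over the 65 km slope with efficiency ε = 0.50: R = ε·F/W = 0.50 × 1347.1 / 65000 m = 1.036e-02 mm/s.
R = 1.036e-02 × 3600 = 37.3 mm/hr.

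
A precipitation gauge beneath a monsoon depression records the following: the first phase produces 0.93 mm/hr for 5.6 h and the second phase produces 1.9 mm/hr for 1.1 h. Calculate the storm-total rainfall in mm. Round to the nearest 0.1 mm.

total ≈ 7.3 mm

Total = Σ Rᵢ Δtᵢ = 0.93 × 5.6 + 1.9 × 1.1
      = 5.208 + 2.09 = 7.3 mm.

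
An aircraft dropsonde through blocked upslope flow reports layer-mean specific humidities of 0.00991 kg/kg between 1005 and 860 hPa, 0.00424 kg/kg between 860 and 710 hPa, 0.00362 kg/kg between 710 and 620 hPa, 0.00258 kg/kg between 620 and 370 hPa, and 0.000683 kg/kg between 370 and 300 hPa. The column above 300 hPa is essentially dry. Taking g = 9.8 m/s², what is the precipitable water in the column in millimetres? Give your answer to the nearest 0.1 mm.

PW ≈ 31.5 mm

Precipitable water is the column-integrated vapour mass per unit area: PW = (1/g) Σ q̄ Δp, with q in kg/kg and Δp in Pa (1 kg/m² of water = 1 mm).
Layer 1005–860 hPa: Δp = 145 hPa = 14500 Pa, q̄ = 0.00991 kg/kg → 0.00991 × 14500 / 9.8 = 14.66 mm
Layer 860–710 hPa: Δp = 150 hPa = 15000 Pa, q̄ = 0.00424 kg/kg → 0.00424 × 15000 / 9.8 = 6.49 mm
Layer 710–620 hPa: Δp = 90 hPa = 9000 Pa, q̄ = 0.00362 kg/kg → 0.00362 × 9000 / 9.8 = 3.32 mm
Layer 620–370 hPa: Δp = 250 hPa = 25000 Pa, q̄ = 0.00258 kg/kg → 0.00258 × 25000 / 9.8 = 6.58 mm
Layer 370–300 hPa: Δp = 70 hPa = 7000 Pa, q̄ = 0.000683 kg/kg → 0.000683 × 7000 / 9.8 = 0.49 mm
PW = 14.66 + 6.49 + 3.32 + 6.58 + 0.49 = 31.54 ≈ 31.5 mm.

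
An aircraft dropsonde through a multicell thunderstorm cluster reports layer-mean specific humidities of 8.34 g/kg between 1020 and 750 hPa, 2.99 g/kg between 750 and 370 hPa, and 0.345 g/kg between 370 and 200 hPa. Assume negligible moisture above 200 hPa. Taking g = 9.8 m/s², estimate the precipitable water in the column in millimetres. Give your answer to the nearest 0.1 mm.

Precipitable water is the column-integrated vapour mass per unit area: PW = (1/g) Σ q̄ Δp, with q in kg/kg and Δp in Pa (1 kg/m² of water = 1 mm).
Layer 1020–750 hPa: Δp = 270 hPa = 27000 Pa, q̄ = 0.00834 kg/kg → 0.00834 × 27000 / 9.8 = 22.98 mm
Layer 750–370 hPa: Δp = 380 hPa = 38000 Pa, q̄ = 0.00299 kg/kg → 0.00299 × 38000 / 9.8 = 11.59 mm
Layer 370–200 hPa: Δp = 170 hPa = 17000 Pa, q̄ = 0.000345 kg/kg → 0.000345 × 17000 / 9.8 = 0.60 mm
PW = 22.98 + 11.59 + 0.60 = 35.17 ≈ 35.2 mm.

PW ≈ 35.2 mm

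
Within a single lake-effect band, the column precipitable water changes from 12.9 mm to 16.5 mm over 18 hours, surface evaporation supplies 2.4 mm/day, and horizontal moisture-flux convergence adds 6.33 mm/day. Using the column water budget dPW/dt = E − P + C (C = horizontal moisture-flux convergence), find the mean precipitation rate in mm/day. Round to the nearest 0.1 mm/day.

P ≈ 3.9 mm/day

dPW/dt = (16.5 − 12.9) mm / (18/24 day) = +4.800 mm/day.
P = E + C − dPW/dt = 2.4 + (6.33) − (+4.800) = 3.9 mm/day.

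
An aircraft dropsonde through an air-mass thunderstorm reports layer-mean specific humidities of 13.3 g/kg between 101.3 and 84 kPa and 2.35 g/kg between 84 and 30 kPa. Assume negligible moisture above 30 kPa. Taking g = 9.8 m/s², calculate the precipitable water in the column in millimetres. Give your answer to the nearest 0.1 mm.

PW ≈ 36.4 mm

Precipitable water is the column-integrated vapour mass per unit area: PW = (1/g) Σ q̄ Δp, with q in kg/kg and Δp in Pa (1 kg/m² of water = 1 mm).
Layer 101.3–84 kPa: Δp = 173 hPa = 17300 Pa, q̄ = 0.0133 kg/kg → 0.0133 × 17300 / 9.8 = 23.48 mm
Layer 84–30 kPa: Δp = 540 hPa = 54000 Pa, q̄ = 0.00235 kg/kg → 0.00235 × 54000 / 9.8 = 12.95 mm
PW = 23.48 + 12.95 = 36.43 ≈ 36.4 mm.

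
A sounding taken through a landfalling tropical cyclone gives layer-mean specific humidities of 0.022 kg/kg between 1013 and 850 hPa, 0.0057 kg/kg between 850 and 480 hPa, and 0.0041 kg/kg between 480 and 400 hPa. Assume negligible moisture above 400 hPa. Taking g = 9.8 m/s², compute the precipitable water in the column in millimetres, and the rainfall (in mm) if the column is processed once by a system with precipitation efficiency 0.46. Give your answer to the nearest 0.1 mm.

PW ≈ 61.5 mm; rainfall ≈ 28.3 mm

Precipitable water is the column-integrated vapour mass per unit area: PW = (1/g) Σ q̄ Δp, with q in kg/kg and Δp in Pa (1 kg/m² of water = 1 mm).
Layer 1013–850 hPa: Δp = 163 hPa = 16300 Pa, q̄ = 0.022 kg/kg → 0.022 × 16300 / 9.8 = 36.59 mm
Layer 850–480 hPa: Δp = 370 hPa = 37000 Pa, q̄ = 0.0057 kg/kg → 0.0057 × 37000 / 9.8 = 21.52 mm
Layer 480–400 hPa: Δp = 80 hPa = 8000 Pa, q̄ = 0.0041 kg/kg → 0.0041 × 8000 / 9.8 = 3.35 mm
PW = 36.59 + 21.52 + 3.35 = 61.46 ≈ 61.5 mm.
Rainfall = ε × PW = 0.46 × 61.5 = 28.3 mm.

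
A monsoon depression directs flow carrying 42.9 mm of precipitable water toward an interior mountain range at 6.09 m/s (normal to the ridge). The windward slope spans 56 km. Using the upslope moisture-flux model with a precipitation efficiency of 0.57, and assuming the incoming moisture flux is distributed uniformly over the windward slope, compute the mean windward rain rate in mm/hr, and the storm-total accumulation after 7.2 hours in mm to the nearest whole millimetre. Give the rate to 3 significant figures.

R ≈ 9.57 mm/hr; total ≈ 69 mm

Incoming column moisture flux per unit ridge length: F = V × PW = 6.09 × 42.9 = 261.261 mm·m/s.
Spread over the 56 km slope with efficiency ε = 0.57: R = ε·F/W = 0.57 × 261.261 / 56000 m = 2.659e-03 mm/s.
R = 2.659e-03 × 3600 = 9.57 mm/hr.
Over 7.2 h: total = 9.57 × 7.2 = 68.904 ≈ 69 mm.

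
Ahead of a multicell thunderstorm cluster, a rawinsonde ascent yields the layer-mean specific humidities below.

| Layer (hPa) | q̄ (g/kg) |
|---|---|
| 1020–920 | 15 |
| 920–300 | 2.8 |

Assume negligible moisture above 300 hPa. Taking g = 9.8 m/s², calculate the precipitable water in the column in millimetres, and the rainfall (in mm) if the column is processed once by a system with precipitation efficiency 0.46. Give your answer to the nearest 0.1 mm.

Precipitable water is the column-integrated vapour mass per unit area: PW = (1/g) Σ q̄ Δp, with q in kg/kg and Δp in Pa (1 kg/m² of water = 1 mm).
Layer 1020–920 hPa: Δp = 100 hPa = 10000 Pa, q̄ = 0.015 kg/kg → 0.015 × 10000 / 9.8 = 15.31 mm
Layer 920–300 hPa: Δp = 620 hPa = 62000 Pa, q̄ = 0.0028 kg/kg → 0.0028 × 62000 / 9.8 = 17.71 mm
PW = 15.31 + 17.71 = 33.02 ≈ 33.0 mm.
Rainfall = ε × PW = 0.46 × 33.0 = 15.2 mm.

PW ≈ 33.0 mm; rainfall ≈ 15.2 mm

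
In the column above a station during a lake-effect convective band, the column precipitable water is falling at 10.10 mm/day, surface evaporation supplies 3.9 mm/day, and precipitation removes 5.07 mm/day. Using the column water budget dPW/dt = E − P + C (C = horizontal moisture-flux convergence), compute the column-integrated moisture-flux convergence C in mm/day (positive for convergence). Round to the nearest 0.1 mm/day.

dPW/dt = -10.10 mm/day.
C = dPW/dt − E + P = (-10.10) − 3.9 + 5.07 = -8.9 mm/day.

C ≈ -8.9 mm/day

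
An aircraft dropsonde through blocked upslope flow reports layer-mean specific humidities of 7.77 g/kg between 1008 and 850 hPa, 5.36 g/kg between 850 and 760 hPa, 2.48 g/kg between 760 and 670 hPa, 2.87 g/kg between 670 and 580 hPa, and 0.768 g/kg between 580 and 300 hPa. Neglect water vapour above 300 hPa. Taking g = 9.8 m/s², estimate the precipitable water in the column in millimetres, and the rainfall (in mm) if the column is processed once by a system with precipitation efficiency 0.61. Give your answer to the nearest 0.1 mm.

PW ≈ 24.6 mm; rainfall ≈ 15.0 mm

Precipitable water is the column-integrated vapour mass per unit area: PW = (1/g) Σ q̄ Δp, with q in kg/kg and Δp in Pa (1 kg/m² of water = 1 mm).
Layer 1008–850 hPa: Δp = 158 hPa = 15800 Pa, q̄ = 0.00777 kg/kg → 0.00777 × 15800 / 9.8 = 12.53 mm
Layer 850–760 hPa: Δp = 90 hPa = 9000 Pa, q̄ = 0.00536 kg/kg → 0.00536 × 9000 / 9.8 = 4.92 mm
Layer 760–670 hPa: Δp = 90 hPa = 9000 Pa, q̄ = 0.00248 kg/kg → 0.00248 × 9000 / 9.8 = 2.28 mm
Layer 670–580 hPa: Δp = 90 hPa = 9000 Pa, q̄ = 0.00287 kg/kg → 0.00287 × 9000 / 9.8 = 2.64 mm
Layer 580–300 hPa: Δp = 280 hPa = 28000 Pa, q̄ = 0.000768 kg/kg → 0.000768 × 28000 / 9.8 = 2.19 mm
PW = 12.53 + 4.92 + 2.28 + 2.64 + 2.19 = 24.56 ≈ 24.6 mm.
Rainfall = ε × PW = 0.61 × 24.6 = 15.0 mm.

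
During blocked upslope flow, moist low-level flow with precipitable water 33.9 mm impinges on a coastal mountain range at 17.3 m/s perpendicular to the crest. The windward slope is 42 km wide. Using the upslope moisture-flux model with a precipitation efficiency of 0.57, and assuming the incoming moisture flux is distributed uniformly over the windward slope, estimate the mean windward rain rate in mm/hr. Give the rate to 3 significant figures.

Incoming column moisture flux per unit ridge length: F = V × PW = 17.3 × 33.9 = 586.47 mm·m/s.
Spread over the 42 km slope with efficiency ε = 0.57: R = ε·F/W = 0.57 × 586.47 / 42000 m = 7.959e-03 mm/s.
R = 7.959e-03 × 3600 = 28.7 mm/hr.

R ≈ 28.7 mm/hr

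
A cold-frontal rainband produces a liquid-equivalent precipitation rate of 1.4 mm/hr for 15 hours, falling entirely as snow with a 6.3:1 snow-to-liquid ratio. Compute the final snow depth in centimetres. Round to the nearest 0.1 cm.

snow depth ≈ 13.2 cm

Liquid-equivalent depth = 1.4 × 15 = 21 mm.
Snow depth = 21 mm × 6.3 = 132.3 mm = 13.2 cm.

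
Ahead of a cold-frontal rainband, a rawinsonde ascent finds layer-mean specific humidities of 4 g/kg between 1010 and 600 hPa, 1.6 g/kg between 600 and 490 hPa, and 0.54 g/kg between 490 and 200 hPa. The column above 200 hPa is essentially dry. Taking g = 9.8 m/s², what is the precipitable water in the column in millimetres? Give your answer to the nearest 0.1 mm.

Precipitable water is the column-integrated vapour mass per unit area: PW = (1/g) Σ q̄ Δp, with q in kg/kg and Δp in Pa (1 kg/m² of water = 1 mm).
Layer 1010–600 hPa: Δp = 410 hPa = 41000 Pa, q̄ = 0.004 kg/kg → 0.004 × 41000 / 9.8 = 16.73 mm
Layer 600–490 hPa: Δp = 110 hPa = 11000 Pa, q̄ = 0.0016 kg/kg → 0.0016 × 11000 / 9.8 = 1.80 mm
Layer 490–200 hPa: Δp = 290 hPa = 29000 Pa, q̄ = 0.00054 kg/kg → 0.00054 × 29000 / 9.8 = 1.60 mm
PW = 16.73 + 1.80 + 1.60 = 20.13 ≈ 20.1 mm.

PW ≈ 20.1 mm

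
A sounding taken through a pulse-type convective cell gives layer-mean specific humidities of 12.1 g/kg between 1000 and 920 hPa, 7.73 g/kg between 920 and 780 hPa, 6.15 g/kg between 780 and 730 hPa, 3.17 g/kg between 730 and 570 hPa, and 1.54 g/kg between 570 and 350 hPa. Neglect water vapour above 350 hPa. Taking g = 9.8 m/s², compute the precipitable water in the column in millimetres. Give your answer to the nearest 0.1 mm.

Precipitable water is the column-integrated vapour mass per unit area: PW = (1/g) Σ q̄ Δp, with q in kg/kg and Δp in Pa (1 kg/m² of water = 1 mm).
Layer 1000–920 hPa: Δp = 80 hPa = 8000 Pa, q̄ = 0.0121 kg/kg → 0.0121 × 8000 / 9.8 = 9.88 mm
Layer 920–780 hPa: Δp = 140 hPa = 14000 Pa, q̄ = 0.00773 kg/kg → 0.00773 × 14000 / 9.8 = 11.04 mm
Layer 780–730 hPa: Δp = 50 hPa = 5000 Pa, q̄ = 0.00615 kg/kg → 0.00615 × 5000 / 9.8 = 3.14 mm
Layer 730–570 hPa: Δp = 160 hPa = 16000 Pa, q̄ = 0.00317 kg/kg → 0.00317 × 16000 / 9.8 = 5.18 mm
Layer 570–350 hPa: Δp = 220 hPa = 22000 Pa, q̄ = 0.00154 kg/kg → 0.00154 × 22000 / 9.8 = 3.46 mm
PW = 9.88 + 11.04 + 3.14 + 5.18 + 3.46 = 32.70 ≈ 32.7 mm.

PW ≈ 32.7 mm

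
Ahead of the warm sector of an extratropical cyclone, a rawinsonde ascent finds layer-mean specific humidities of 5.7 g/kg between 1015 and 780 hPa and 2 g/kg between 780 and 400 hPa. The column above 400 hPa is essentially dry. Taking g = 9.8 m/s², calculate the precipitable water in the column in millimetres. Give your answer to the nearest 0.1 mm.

Precipitable water is the column-integrated vapour mass per unit area: PW = (1/g) Σ q̄ Δp, with q in kg/kg and Δp in Pa (1 kg/m² of water = 1 mm).
Layer 1015–780 hPa: Δp = 235 hPa = 23500 Pa, q̄ = 0.0057 kg/kg → 0.0057 × 23500 / 9.8 = 13.67 mm
Layer 780–400 hPa: Δp = 380 hPa = 38000 Pa, q̄ = 0.002 kg/kg → 0.002 × 38000 / 9.8 = 7.76 mm
PW = 13.67 + 7.76 = 21.43 ≈ 21.4 mm.

PW ≈ 21.4 mm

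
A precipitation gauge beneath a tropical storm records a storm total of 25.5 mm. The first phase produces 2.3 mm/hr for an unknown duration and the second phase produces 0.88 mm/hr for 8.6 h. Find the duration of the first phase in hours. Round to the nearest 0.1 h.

duration ≈ 7.8 h

Known phases: 0.88 × 8.6 = 7.568 mm.
Remaining depth = 25.5 − 7.568 = 17.932 mm.
Duration = 17.932 / 2.3 = 7.8 h.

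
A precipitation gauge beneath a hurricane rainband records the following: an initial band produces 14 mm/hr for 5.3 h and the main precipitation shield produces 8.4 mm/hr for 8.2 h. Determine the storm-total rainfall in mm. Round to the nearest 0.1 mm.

Total = Σ Rᵢ Δtᵢ = 14 × 5.3 + 8.4 × 8.2
      = 74.2 + 68.88 = 143.1 mm.

total ≈ 143.1 mm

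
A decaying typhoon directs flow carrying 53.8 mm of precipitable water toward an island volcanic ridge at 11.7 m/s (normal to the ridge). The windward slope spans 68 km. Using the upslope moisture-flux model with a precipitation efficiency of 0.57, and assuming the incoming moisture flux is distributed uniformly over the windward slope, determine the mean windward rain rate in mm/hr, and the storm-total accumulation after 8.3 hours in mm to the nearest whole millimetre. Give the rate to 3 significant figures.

R ≈ 19.0 mm/hr; total ≈ 158 mm

Incoming column moisture flux per unit ridge length: F = V × PW = 11.7 × 53.8 = 629.46 mm·m/s.
Spread over the 68 km slope with efficiency ε = 0.57: R = ε·F/W = 0.57 × 629.46 / 68000 m = 5.276e-03 mm/s.
R = 5.276e-03 × 3600 = 19.0 mm/hr.
Over 8.3 h: total = 19.0 × 8.3 = 157.7 ≈ 158 mm.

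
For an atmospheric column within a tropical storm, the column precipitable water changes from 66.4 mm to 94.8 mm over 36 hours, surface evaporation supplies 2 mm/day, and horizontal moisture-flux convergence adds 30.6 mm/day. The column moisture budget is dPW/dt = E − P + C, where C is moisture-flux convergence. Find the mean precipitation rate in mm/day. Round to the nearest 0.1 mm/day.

P ≈ 13.7 mm/day

dPW/dt = (94.8 − 66.4) mm / (36/24 day) = +18.933 mm/day.
P = E + C − dPW/dt = 2 + (30.6) − (+18.933) = 13.7 mm/day.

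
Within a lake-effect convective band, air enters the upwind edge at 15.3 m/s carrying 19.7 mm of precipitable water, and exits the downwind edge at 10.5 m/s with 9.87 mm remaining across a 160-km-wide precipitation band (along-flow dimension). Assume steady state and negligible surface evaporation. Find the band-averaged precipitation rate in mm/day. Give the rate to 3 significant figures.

Column moisture flux per unit crosswind length is F = V × PW.
Inflow: F_in = 15.3 × 19.7 = 301.41 mm·m/s
Outflow: F_out = 10.5 × 9.87 = 103.635 mm·m/s
Steady-state rate R = (F_in − F_out)/L = (301.41 − 103.635) / 160000 m = 1.236e-03 mm/s.
R = 1.236e-03 × 3600 × 24 = 107 mm/day.

R ≈ 107 mm/day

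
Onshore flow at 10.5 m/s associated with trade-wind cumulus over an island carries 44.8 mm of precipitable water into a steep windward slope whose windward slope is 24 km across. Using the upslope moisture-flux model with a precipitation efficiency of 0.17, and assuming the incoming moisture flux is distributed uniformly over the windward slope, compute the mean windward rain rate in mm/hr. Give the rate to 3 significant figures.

R ≈ 12.0 mm/hr

Incoming column moisture flux per unit ridge length: F = V × PW = 10.5 × 44.8 = 470.4 mm·m/s.
Spread over the 24 km slope with efficiency ε = 0.17: R = ε·F/W = 0.17 × 470.4 / 24000 m = 3.332e-03 mm/s.
R = 3.332e-03 × 3600 = 12.0 mm/hr.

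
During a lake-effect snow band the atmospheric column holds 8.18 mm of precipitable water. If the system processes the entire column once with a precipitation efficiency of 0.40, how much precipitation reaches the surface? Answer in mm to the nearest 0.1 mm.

Precipitation = ε × PW = 0.40 × 8.18 = 3.3 mm.

precipitation ≈ 3.3 mm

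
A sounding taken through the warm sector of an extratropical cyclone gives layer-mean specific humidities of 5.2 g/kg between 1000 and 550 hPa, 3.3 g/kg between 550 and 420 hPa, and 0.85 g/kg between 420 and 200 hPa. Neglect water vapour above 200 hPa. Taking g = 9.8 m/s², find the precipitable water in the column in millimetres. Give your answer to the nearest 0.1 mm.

PW ≈ 30.2 mm

Precipitable water is the column-integrated vapour mass per unit area: PW = (1/g) Σ q̄ Δp, with q in kg/kg and Δp in Pa (1 kg/m² of water = 1 mm).
Layer 1000–550 hPa: Δp = 450 hPa = 45000 Pa, q̄ = 0.0052 kg/kg → 0.0052 × 45000 / 9.8 = 23.88 mm
Layer 550–420 hPa: Δp = 130 hPa = 13000 Pa, q̄ = 0.0033 kg/kg → 0.0033 × 13000 / 9.8 = 4.38 mm
Layer 420–200 hPa: Δp = 220 hPa = 22000 Pa, q̄ = 0.00085 kg/kg → 0.00085 × 22000 / 9.8 = 1.91 mm
PW = 23.88 + 4.38 + 1.91 = 30.17 ≈ 30.2 mm.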